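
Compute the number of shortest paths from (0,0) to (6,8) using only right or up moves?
3,003
Choose 6 rights from 14 moves: C(14,6) = 3,003.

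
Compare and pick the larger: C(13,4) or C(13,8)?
C(13,4)=715, C(13,8)=1,287.
Final answer: C(13,8)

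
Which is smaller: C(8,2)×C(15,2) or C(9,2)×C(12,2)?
C(9,2)×C(12,2)

Explanation: C(8,2)×C(15,2)=2,940, C(9,2)×C(12,2)=2,376.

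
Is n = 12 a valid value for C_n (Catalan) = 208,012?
Yes

Explanation: C_12 = C(24,12)/(12+1) = 2,704,156/13 = 208,012, which equals 208,012.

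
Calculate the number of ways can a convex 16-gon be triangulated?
2,674,440

Solution: Using the Catalan number formula: C_n = C(2n, n) / (n+1)
C_14 = C(28, 14) / (14+1)
     = 40116600 / 15
     = 2,674,440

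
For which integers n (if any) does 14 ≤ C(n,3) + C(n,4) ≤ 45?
C(4,3)+C(4,4)=5; C(5,3)+C(5,4)=15; C(6,3)+C(6,4)=35; C(7,3)+C(7,4)=70. So valid n = 5, 6.
Final answer: 5, 6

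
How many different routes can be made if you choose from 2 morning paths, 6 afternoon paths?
12

Solution: By the multiplication principle: 2 × 6 = 12.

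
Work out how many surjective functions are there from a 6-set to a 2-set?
62

Working:
Onto functions = 2! × S(6,2)
First compute S(6,2) via recurrence:
Using the Stirling recurrence: S(n,k) = k·S(n-1,k) + S(n-1,k-1)
S(6,2) = 2·S(5,2) + S(5,1)
         = 2·15 + 1
         = 30 + 1
         = 31
Then: 2 × 31 = 62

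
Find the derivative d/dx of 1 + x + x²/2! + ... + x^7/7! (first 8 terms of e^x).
1 + x + x²/2! + ... + x^6/6!

Explanation: Differentiating term by term gives the first 7 terms of e^x.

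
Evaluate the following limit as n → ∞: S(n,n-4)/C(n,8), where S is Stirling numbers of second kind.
105

Solution: The leading term of S(n,n-4) as a polynomial in n is (7)!!·C(n,8), so the ratio → (7)!! = 105.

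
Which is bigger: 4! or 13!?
13!
4!=24, 13!=6,227,020,800. 13! > 4!.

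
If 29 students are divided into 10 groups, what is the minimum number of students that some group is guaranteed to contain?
3

Working:
Pigeonhole: ⌈29/10⌉ = 3.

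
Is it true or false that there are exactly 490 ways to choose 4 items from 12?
False

Solution: C(12,4) = 495 ≠ 490.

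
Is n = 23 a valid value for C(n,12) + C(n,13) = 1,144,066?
No

C(23,12) + C(23,13) = 1,352,078 + 1,144,066 = 2,496,144, which does not equal 1,144,066.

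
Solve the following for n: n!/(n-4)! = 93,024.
19

Solution: n!/(n-4)! = n×(n-1)×(n-2)×(n-3), a product of 4 consecutive integers ≈ (n−1.5)^4. 93,024^(1/4) + 1.5 ≈ 19.0; check n = 19: 19×18×17×16 = 93,024 ✓. So n = 19.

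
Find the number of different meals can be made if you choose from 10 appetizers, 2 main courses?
By the multiplication principle: 10 × 2 = 20.
Final answer: 20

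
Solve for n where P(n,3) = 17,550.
P(n,3) = n(n−1)(n−2) is increasing in n; n(n−1)(n−2) ≈ (n−1)^3 = 17,550 gives n ≈ 27.0. Check: P(25,3) = 13,800, P(26,3) = 15,600, P(27,3) = 17,550 ✓. So n = 27.

Answer: 27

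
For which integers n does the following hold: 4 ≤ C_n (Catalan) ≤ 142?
C_2=2; C_3=5; C_4=14; C_5=42; C_6=132; C_7=429. So valid n = 3, 4, 5, 6.

Answer: 3, 4, 5, 6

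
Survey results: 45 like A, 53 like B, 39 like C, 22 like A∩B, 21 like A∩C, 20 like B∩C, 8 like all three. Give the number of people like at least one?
82

Reasoning: |A∪B∪C| = 45+53+39-22-21-20+8 = 82.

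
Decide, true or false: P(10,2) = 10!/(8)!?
True

Working:
Permutation formula P(n,k) = n!/(n-k)!: 10!/8! = 3,628,800/40,320 = 90 = P(10,2). The statement holds.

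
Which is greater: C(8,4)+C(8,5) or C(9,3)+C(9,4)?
First=126, Second=210.
Final answer: C(9,3)+C(9,4)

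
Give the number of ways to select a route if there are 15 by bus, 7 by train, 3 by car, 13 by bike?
38

Explanation: By the addition principle: 15 + 7 + 3 + 13 = 38.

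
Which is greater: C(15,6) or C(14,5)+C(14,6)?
By Pascal's identity: C(15,6) = C(14,5)+C(14,6) = 5,005. Equal.
Final answer: Equal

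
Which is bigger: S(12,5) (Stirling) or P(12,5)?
S(12,5) = 5·S(11,5) + S(11,4) = 5·246,730 + 145,750 = 1,379,400; P(12,5) = 95,040.

Answer: S(12,5)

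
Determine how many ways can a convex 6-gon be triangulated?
Using the Catalan number formula: C_n = C(2n, n) / (n+1)
C_4 = C(8, 4) / (4+1)
     = 70 / 5
     = 14
Final answer: 14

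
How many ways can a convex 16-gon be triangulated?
2,674,440

Using the Catalan number formula: C_n = C(2n, n) / (n+1)
C_14 = C(28, 14) / (14+1)
     = 40116600 / 15
     = 2,674,440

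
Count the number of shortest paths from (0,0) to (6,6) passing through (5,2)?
105

Explanation: To (5,2): C(7,5)=21. From there: C(5,1)=5. Total: 105.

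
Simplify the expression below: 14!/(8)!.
2,162,160

Working:
This equals 14×13×...×9 = 2,162,160.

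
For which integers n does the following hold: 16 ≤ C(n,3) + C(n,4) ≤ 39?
6

Solution: C(5,3)+C(5,4)=15; C(6,3)+C(6,4)=35; C(7,3)+C(7,4)=70. So valid n = 6.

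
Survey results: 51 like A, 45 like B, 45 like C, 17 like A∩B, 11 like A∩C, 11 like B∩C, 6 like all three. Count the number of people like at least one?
108

Reasoning: |A∪B∪C| = 51+45+45-17-11-11+6 = 108.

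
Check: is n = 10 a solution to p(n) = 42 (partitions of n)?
Pentagonal recurrence p(n) = p(n−1) + p(n−2) − p(n−5) − p(n−7) + …: p(10) = p(9) + p(8) − p(5) − p(3) = 30 + 22 − 7 − 3 = 42, which equals 42.
Final answer: Yes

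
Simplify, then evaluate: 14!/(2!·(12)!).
This is C(14,2) = 91.
Final answer: 91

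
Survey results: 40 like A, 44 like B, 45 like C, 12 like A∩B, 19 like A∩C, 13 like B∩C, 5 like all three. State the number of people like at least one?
90

Explanation: |A∪B∪C| = 40+44+45-12-19-13+5 = 90.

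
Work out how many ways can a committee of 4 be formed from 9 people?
126

Explanation: C(9,4) = 9! / (4! × (9-4)!)
         = 9! / (4! × 5!)
         = 126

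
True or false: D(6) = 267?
False

Explanation: Derangements of 6 elements: D(6) = (6-1)·[D(5) + D(4)] = 5·[44 + 9] = 265.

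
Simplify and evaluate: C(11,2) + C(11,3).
220

Reasoning: By Pascal's identity: C(12,3) = 220.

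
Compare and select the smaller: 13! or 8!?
8!

Reasoning: 13!=6,227,020,800, 8!=40,320. 13! > 8!.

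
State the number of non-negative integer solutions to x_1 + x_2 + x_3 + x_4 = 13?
C(13+4-1, 4-1) = 560.

Answer: 560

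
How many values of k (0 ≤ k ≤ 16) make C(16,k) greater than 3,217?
7

Reasoning: Row 16 is unimodal and symmetric about k=16/2. C(16,4)=1,820 ≤ 3,217; C(16,5)=4,368 > 3,217; by symmetry C(16,k) > 3,217 for k = 5..11. That's 11 - 5 + 1 = 7 values.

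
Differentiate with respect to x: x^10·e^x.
(10x^9 + x^10)e^x

Working:
Product rule: d/dx[x^10]·e^x + x^10·d/dx[e^x] = 10x^{9}e^x + x^10e^x.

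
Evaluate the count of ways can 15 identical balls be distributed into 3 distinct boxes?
136

Reasoning: C(15+3-1, 3-1) = C(17, 2) = 136.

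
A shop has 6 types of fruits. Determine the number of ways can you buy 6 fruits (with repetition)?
462
Stars and bars: C(6+6-1, 6) = C(11, 6) = 462.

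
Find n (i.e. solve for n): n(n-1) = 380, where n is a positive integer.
20

Reasoning: n² − n − 380 = 0, so n = (1 ± √(1 + 4·380))/2 = (1 ± √1,521)/2 = (1 ± 39)/2, i.e. n = 20 or n = -19. Taking the positive root, n = 20 (check: 20×19 = 380).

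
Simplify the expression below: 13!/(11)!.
This equals 13×12 = 156.
Final answer: 156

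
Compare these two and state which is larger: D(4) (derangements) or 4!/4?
D(4) = (4-1)·[D(3) + D(2)] = 3·[2 + 1] = 9; 4!/4 = 24/4 = 6.
Final answer: D(4)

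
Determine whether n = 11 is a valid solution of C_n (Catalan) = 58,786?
Yes

C_11 = C(22,11)/(11+1) = 705,432/12 = 58,786, which equals 58,786.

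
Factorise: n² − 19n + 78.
Seek roots whose sum is 19 and product is 78: (6, 13). So n² − 19n + 78 = (n − 6)(n − 13).

Answer: (n − 6)(n − 13)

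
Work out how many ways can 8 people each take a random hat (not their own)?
14,833

Working:
Using D(n) = (n-1)[D(n-1) + D(n-2)]:
D(8) = (8-1) × [D(7) + D(6)]
      = 7 × [1854 + 265]
      = 7 × 2119
      = 14,833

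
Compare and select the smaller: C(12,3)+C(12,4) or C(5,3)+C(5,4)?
C(5,3)+C(5,4)

Solution: First=715, Second=15.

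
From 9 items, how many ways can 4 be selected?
126
C(9,4) = 9! / (4! × (9-4)!)
         = 9! / (4! × 5!)
         = 126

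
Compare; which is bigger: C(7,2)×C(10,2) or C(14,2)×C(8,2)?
C(14,2)×C(8,2)

C(7,2)×C(10,2)=945, C(14,2)×C(8,2)=2,548.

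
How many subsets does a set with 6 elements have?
64

Working:
Each element can be included or excluded: 2^6 = 64.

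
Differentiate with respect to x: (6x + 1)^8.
48(6x + 1)^7

Explanation: Chain rule: 8(6x+1)^{7} × 6 = 48(6x+1)^{7}.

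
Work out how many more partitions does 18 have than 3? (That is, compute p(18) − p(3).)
382
Pentagonal recurrence p(n) = p(n−1) + p(n−2) − p(n−5) − p(n−7) + …: p(18) = p(17) + p(16) − p(13) − p(11) + p(6) + p(3) = 297 + 231 − 101 − 56 + 11 + 3 = 385.
p(3) = p(2) + p(1) = 2 + 1 = 3.
Difference = 385 − 3 = 382.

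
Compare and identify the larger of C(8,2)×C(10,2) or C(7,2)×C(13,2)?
C(7,2)×C(13,2)
C(8,2)×C(10,2)=1,260, C(7,2)×C(13,2)=1,638.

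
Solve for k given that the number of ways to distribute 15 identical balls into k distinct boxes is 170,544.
Stars and bars: the count is C(15+k−1, k−1), increasing in k. k=6: C(20,5) = 15,504, k=7: C(21,6) = 54,264, k=8: C(22,7) = 170,544 ✓. So k = 8.

Answer: 8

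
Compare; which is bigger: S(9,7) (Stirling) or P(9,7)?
P(9,7)

Working:
S(9,7) = 7·S(8,7) + S(8,6) = 7·28 + 266 = 462; P(9,7) = 181,440.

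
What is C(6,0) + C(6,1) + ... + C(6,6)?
64

Solution: Sum of binomial coefficients = 2^6 = 64.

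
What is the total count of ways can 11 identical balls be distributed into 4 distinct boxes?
364

Working:
C(11+4-1, 4-1) = C(14, 3) = 364.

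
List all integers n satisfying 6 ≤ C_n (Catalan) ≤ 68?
4, 5

C_3=5; C_4=14; C_5=42; C_6=132. So valid n = 4, 5.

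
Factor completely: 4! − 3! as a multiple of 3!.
3 × 3! = 18

Reasoning: 4! − 3! = 4·3! − 3! = (4 − 1)·3! = 3 × 3! = 18.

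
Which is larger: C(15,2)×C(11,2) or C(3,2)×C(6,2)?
C(15,2)×C(11,2)

Solution: C(15,2)×C(11,2)=5,775, C(3,2)×C(6,2)=45.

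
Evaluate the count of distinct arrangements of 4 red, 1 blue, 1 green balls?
30

Working:
Multinomial: 6!/(4! × 1! × 1!) = 30.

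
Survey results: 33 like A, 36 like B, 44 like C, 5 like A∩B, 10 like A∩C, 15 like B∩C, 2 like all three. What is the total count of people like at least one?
85

Working:
|A∪B∪C| = 33+36+44-5-10-15+2 = 85.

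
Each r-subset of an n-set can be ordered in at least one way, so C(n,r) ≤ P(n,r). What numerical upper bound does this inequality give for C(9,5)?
15,120

Working:
P(9,5) = 9·8·7·6·5 = 15,120, so C(9,5) ≤ 15,120. (The bound is loose by a factor of 5! = 120: C(9,5) = 15,120/120 = 126.)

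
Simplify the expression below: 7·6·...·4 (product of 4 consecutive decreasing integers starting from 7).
This is P(7,4) = 7!/(3)! = 840.
Final answer: 840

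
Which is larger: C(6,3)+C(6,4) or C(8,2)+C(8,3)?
C(8,2)+C(8,3)

Working:
First=35, Second=84.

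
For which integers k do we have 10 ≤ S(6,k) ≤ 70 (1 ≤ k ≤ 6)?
2, 4, 5

S(6,1)=1; S(6,2)=31; S(6,3)=90; S(6,4)=65; S(6,5)=15; S(6,6)=1. So valid k = 2, 4, 5.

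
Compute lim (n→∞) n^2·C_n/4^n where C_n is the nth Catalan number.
∞
C_n ~ 4^n/(n^(3/2)√π), so n^2·C_n/4^n ~ n^(2 − 3/2)/√π → ∞.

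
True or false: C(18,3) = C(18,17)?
False
C(18,3) = 816 but C(18,17) = 18; symmetry gives C(18,3) = C(18,15), not C(18,17).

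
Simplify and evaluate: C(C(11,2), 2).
C(11,2) = 55, then C(55, 2) = 1,485.
Final answer: 1,485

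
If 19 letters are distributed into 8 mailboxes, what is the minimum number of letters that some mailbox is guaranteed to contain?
3

Pigeonhole: ⌈19/8⌉ = 3.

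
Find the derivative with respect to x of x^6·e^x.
(6x^5 + x^6)e^x

Product rule: d/dx[x^6]·e^x + x^6·d/dx[e^x] = 6x^{5}e^x + x^6e^x.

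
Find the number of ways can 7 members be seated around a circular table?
720

Explanation: Circular arrangements: (7-1)! = 720.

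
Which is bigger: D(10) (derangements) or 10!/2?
D(10) = (10-1)·[D(9) + D(8)] = 9·[133,496 + 14,833] = 1,334,961; 10!/2 = 3,628,800/2 = 1,814,400.

Answer: 10!/2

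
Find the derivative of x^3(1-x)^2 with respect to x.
3x^2(1-x)^2 - 2x^3(1-x)^1

Product rule: 3x^{2}(1-x)^{2} + x^3·(-2)(1-x)^{1}.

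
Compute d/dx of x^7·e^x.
(7x^6 + x^7)e^x

Solution: Product rule: d/dx[x^7]·e^x + x^7·d/dx[e^x] = 7x^{6}e^x + x^7e^x.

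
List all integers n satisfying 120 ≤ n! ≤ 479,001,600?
n! is strictly increasing; 5! = 120 and 12! = 479,001,600, so valid n = 5, 6, 7, 8, 9, 10, 11, 12.

Answer: 5, 6, 7, 8, 9, 10, 11, 12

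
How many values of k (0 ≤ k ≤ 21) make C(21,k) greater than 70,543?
8

Explanation: Row 21 is unimodal and symmetric about k=21/2. C(21,6)=54,264 ≤ 70,543; C(21,7)=116,280 > 70,543; by symmetry C(21,k) > 70,543 for k = 7..14. That's 14 - 7 + 1 = 8 values.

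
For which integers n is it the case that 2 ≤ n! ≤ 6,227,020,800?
2, 3, 4, 5, 6, 7, 8, 9, 10, 11, 12, 13
n! is strictly increasing; 2! = 2 and 13! = 6,227,020,800, so valid n = 2, 3, 4, 5, 6, 7, 8, 9, 10, 11, 12, 13.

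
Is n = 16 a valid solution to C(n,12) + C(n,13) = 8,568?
C(16,12) + C(16,13) = 1,820 + 560 = 2,380, which does not equal 8,568.

Answer: No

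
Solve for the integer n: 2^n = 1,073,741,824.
30

Explanation: 1,073,741,824 = 1,024 × 1,024 × 1,024 = 2^10 × 2^10 × 2^10 = 2^30, so n = 30.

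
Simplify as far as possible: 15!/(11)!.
This equals 15×14×...×12 = 32,760.
Final answer: 32,760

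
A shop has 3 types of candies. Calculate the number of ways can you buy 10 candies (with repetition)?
Stars and bars: C(10+3-1, 10) = C(12, 10) = 66.

Answer: 66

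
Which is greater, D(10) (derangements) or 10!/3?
D(10)

D(10) = (10-1)·[D(9) + D(8)] = 9·[133,496 + 14,833] = 1,334,961; 10!/3 = 3,628,800/3 = 1,209,600.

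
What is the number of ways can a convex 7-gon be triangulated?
42

Reasoning: Using the Catalan number formula: C_n = C(2n, n) / (n+1)
C_5 = C(10, 5) / (5+1)
     = 252 / 6
     = 42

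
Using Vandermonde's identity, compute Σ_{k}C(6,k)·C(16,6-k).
74,613

Reasoning: = C(6+16,6) = C(22,6) = 74,613.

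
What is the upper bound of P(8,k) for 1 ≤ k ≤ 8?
40,320

Solution: P(8,k) increases in k, so maximum at k = 8: 8! = 40,320.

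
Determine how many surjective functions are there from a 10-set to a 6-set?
Onto functions = 6! × S(10,6)
First compute S(10,6) via recurrence:
Using the Stirling recurrence: S(n,k) = k·S(n-1,k) + S(n-1,k-1)
S(10,6) = 6·S(9,6) + S(9,5)
         = 6·2646 + 6951
         = 15876 + 6951
         = 22,827
Then: 720 × 22827 = 16,435,440

Answer: 16,435,440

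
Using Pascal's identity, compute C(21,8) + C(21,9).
497,420

C(21,8) + C(21,9) = C(22,9) = 497,420.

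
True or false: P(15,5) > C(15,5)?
True

Working:
P(15,5) = 360,360 and C(15,5) = 3,003; P(n,r) = r! × C(n,r) so P > C whenever r ≥ 2.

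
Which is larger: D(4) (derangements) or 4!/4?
D(4) = (4-1)·[D(3) + D(2)] = 3·[2 + 1] = 9; 4!/4 = 24/4 = 6.

Answer: D(4)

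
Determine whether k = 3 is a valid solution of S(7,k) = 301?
Yes

Reasoning: S(7,3) = 3·S(6,3) + S(6,2) = 3·90 + 31 = 301, which equals 301.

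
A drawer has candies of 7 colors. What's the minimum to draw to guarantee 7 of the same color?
43

Explanation: Worst case: 6 of each = 42. One more: 43.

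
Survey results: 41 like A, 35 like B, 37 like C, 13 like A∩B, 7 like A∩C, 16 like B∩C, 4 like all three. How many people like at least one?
|A∪B∪C| = 41+35+37-13-7-16+4 = 81.
Final answer: 81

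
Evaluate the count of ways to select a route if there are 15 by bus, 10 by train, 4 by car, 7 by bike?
36

Reasoning: By the addition principle: 15 + 10 + 4 + 7 = 36.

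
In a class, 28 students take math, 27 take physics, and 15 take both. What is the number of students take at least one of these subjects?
40
|A∪B| = |A|+|B|-|A∩B| = 28+27-15 = 40.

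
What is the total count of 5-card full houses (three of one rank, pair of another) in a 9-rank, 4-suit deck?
1,728

Triple rank: 9. Triple suits: C(4,3)=4. Pair rank: 8. Pair suits: C(4,2)=6. Total: 1,728.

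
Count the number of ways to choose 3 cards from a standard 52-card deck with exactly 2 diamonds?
13 diamonds and 39 non-diamonds: C(13,2) × C(39,1) = 78 × 39 = 3,042.
Final answer: 3,042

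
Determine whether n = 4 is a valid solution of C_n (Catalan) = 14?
Yes

C_4 = C(8,4)/(4+1) = 70/5 = 14, which equals 14.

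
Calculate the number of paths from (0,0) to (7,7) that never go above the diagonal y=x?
429

Working:
Counted by the Catalan number C_7: C_7 = C(14,7)/(7+1) = 3,432/8 = 429.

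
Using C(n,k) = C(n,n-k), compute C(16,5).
C(16,5) = C(16,11) = 4,368.
Final answer: 4,368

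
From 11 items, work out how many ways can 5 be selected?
C(11,5) = 11! / (5! × (11-5)!)
         = 11! / (5! × 6!)
         = 462
Final answer: 462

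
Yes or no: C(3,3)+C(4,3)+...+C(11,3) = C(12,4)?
Yes
Hockey stick identity gives Σ = C(12,4) = 495; RHS C(12,4) = 495.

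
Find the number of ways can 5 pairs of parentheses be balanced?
Using the Catalan number formula: C_n = C(2n, n) / (n+1)
C_5 = C(10, 5) / (5+1)
     = 252 / 6
     = 42

Answer: 42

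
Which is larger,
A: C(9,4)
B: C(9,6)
A

Reasoning: A=C(9,4)=126, B=C(9,6)=84.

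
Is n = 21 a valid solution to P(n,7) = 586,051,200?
Yes

Working:
P(21,7) = 21·20·19·18·17·16·15 = 586,051,200, which equals 586,051,200.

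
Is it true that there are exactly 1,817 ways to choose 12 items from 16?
False

Explanation: C(16,12) = 1,820 ≠ 1817.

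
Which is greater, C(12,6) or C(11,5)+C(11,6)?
Equal

Explanation: By Pascal's identity: C(12,6) = C(11,5)+C(11,6) = 924. Equal.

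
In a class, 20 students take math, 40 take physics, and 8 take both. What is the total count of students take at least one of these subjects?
52

Explanation: |A∪B| = |A|+|B|-|A∩B| = 20+40-8 = 52.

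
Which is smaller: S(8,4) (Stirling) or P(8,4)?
P(8,4)

Working:
S(8,4) = 4·S(7,4) + S(7,3) = 4·350 + 301 = 1,701; P(8,4) = 1,680.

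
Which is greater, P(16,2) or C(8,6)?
P(16,2)
P(16,2)=240, C(8,6)=28.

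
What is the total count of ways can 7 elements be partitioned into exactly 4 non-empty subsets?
350

Solution: This equals S(7,4), the Stirling number of the 2nd kind.
Using the Stirling recurrence: S(n,k) = k·S(n-1,k) + S(n-1,k-1)
S(7,4) = 4·S(6,4) + S(6,3)
         = 4·65 + 90
         = 260 + 90
         = 350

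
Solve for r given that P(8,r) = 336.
3

P(8,r) = 8·7·…·(8−r+1), a product of r factors. Multiplying down from 8: 8 = 8; 8·7 = 56; 8·7·6 = 336 ✓ (3 factors). So r = 3.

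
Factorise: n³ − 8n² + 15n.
n(n − 3)(n − 5)

n³ − 8n² + 15n = n(n² − 8n + 15) = n(n − 3)(n − 5).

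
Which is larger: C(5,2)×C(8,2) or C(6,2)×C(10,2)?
C(6,2)×C(10,2)
C(5,2)×C(8,2)=280, C(6,2)×C(10,2)=675.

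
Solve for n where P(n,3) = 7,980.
21

Reasoning: P(n,3) = n(n−1)(n−2) is increasing in n; n(n−1)(n−2) ≈ (n−1)^3 = 7,980 gives n ≈ 21.0. Check: P(19,3) = 5,814, P(20,3) = 6,840, P(21,3) = 7,980 ✓. So n = 21.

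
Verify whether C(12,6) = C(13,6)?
LHS = C(12,6) = 924; RHS = C(13,6) = 1,716. 924 ≠ 1,716, so the statement does not hold.
Final answer: False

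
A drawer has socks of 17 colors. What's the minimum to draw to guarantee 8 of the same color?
120

Solution: Worst case: 7 of each = 119. One more: 120.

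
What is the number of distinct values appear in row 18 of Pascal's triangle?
10

Solution: Row 18 has entries C(18,0)..C(18,18); by symmetry C(18,k)=C(18,18-k), giving 10 distinct values.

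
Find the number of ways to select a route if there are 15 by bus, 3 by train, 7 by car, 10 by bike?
35

Reasoning: By the addition principle: 15 + 3 + 7 + 10 = 35.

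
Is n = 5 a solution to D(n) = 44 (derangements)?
Yes

Reasoning: D(5) = (5-1)·[D(4) + D(3)] = 4·[9 + 2] = 44, which equals 44.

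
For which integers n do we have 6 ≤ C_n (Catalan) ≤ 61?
4, 5

Working:
C_3=5; C_4=14; C_5=42; C_6=132. So valid n = 4, 5.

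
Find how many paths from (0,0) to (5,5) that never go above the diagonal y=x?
42

Working:
Counted by the Catalan number C_5: C_5 = C(10,5)/(5+1) = 252/6 = 42.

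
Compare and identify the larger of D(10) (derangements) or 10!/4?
D(10)

Working:
D(10) = (10-1)·[D(9) + D(8)] = 9·[133,496 + 14,833] = 1,334,961; 10!/4 = 3,628,800/4 = 907,200.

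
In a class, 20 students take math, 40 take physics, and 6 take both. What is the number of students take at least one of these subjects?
54

Reasoning: |A∪B| = |A|+|B|-|A∩B| = 20+40-6 = 54.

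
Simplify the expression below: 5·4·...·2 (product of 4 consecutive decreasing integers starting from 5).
120

Solution: This is P(5,4) = 5!/(1)! = 120.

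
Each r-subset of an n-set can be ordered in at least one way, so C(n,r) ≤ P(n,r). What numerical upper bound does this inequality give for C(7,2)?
42

Solution: P(7,2) = 7·6 = 42, so C(7,2) ≤ 42. (The bound is loose by a factor of 2! = 2: C(7,2) = 42/2 = 21.)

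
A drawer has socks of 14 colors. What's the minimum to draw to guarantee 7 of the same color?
85
Worst case: 6 of each = 84. One more: 85.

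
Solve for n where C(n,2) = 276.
24

C(n,2) = n(n−1)/2! is increasing in n, and n(n−1) = 2!·276 = 552 ≈ (n−0.5)^2 gives n ≈ 24.0. Check: C(22,2) = 231, C(23,2) = 253, C(24,2) = 276 ✓. So n = 24.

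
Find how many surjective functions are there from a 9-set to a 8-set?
1,451,520

Explanation: Onto functions = 8! × S(9,8)
First compute S(9,8) via recurrence:
Using the Stirling recurrence: S(n,k) = k·S(n-1,k) + S(n-1,k-1)
S(9,8) = 8·S(8,8) + S(8,7)
         = 8·1 + 28
         = 8 + 28
         = 36
Then: 40320 × 36 = 1,451,520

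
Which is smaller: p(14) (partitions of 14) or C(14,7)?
p(14)

Solution: Pentagonal recurrence p(n) = p(n−1) + p(n−2) − p(n−5) − p(n−7) + …: p(14) = p(13) + p(12) − p(9) − p(7) + p(2) = 101 + 77 − 30 − 15 + 2 = 135; C(14,7) = 3,432.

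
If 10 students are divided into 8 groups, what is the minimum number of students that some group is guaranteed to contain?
2

Explanation: Pigeonhole: ⌈10/8⌉ = 2.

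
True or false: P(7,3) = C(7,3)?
False

Solution: P(7,3) = 210 but C(7,3) = 35; they differ by a factor of 3! = 6, so the statement does not hold.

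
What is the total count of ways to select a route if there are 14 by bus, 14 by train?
28

By the addition principle: 14 + 14 = 28.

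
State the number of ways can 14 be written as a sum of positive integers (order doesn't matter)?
135

Reasoning: Pentagonal recurrence p(n) = p(n−1) + p(n−2) − p(n−5) − p(n−7) + …: p(14) = p(13) + p(12) − p(9) − p(7) + p(2) = 101 + 77 − 30 − 15 + 2 = 135.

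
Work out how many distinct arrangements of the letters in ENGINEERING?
277,200

Explanation: Word has 11 letters (E=3, N=3, G=2, I=2, R=1). Arrangements: 11!/Π(k!) = 277,200.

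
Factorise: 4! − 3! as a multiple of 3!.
3 × 3! = 18

4! − 3! = 4·3! − 3! = (4 − 1)·3! = 3 × 3! = 18.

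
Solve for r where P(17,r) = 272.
2
P(17,r) = 17·16·…·(17−r+1), a product of r factors. Multiplying down from 17: 17 = 17; 17·16 = 272 ✓ (2 factors). So r = 2.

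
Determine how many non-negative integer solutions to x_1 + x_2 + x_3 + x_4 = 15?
C(15+4-1, 4-1) = 816.
Final answer: 816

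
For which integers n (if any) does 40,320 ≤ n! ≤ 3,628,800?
8, 9, 10

Solution: n! is strictly increasing; 8! = 40,320 and 10! = 3,628,800, so valid n = 8, 9, 10.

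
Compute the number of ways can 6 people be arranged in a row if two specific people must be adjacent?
Treat pair as unit: (6-1)! arrangements × 2 internal orders = 240.
Final answer: 240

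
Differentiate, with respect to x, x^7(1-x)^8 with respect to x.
7x^6(1-x)^8 - 8x^7(1-x)^7
Product rule: 7x^{6}(1-x)^{8} + x^7·(-8)(1-x)^{7}.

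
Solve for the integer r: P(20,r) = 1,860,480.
5

Reasoning: P(20,r) = 20·19·…·(20−r+1), a product of r factors. Multiplying down from 20: 20 = 20; 20·19 = 380; 20·19·18 = 6,840; 20·19·18·17 = 116,280; 20·19·18·17·16 = 1,860,480 ✓ (5 factors). So r = 5.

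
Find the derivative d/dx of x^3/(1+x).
(3x^2(1+x) - x^3)/(1+x)²

Working:
Quotient rule: [3x^{2}(1+x) - x^3]/(1+x)².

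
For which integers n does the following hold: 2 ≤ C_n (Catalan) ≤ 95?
2, 3, 4, 5

Explanation: C_1=1; C_2=2; C_3=5; C_4=14; C_5=42; C_6=132. So valid n = 2, 3, 4, 5.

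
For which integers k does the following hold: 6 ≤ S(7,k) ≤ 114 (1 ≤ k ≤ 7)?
2, 6

S(7,1)=1; S(7,2)=63; S(7,3)=301; S(7,4)=350; S(7,5)=140; S(7,6)=21; S(7,7)=1. So valid k = 2, 6.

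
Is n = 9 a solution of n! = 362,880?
Yes

Reasoning: 9! = 9·8! = 9·40,320 = 362,880, which equals 362,880.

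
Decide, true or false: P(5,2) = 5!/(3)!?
True

Permutation formula P(n,k) = n!/(n-k)!: 5!/3! = 120/6 = 20 = P(5,2). The statement holds.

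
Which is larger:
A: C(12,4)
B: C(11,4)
A

Solution: A=C(12,4)=495, B=C(11,4)=330.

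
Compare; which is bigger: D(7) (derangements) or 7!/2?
D(7) = (7-1)·[D(6) + D(5)] = 6·[265 + 44] = 1,854; 7!/2 = 5,040/2 = 2,520.

Answer: 7!/2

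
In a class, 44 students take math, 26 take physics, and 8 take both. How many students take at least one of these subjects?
62

Reasoning: |A∪B| = |A|+|B|-|A∩B| = 44+26-8 = 62.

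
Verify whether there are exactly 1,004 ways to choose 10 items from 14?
C(14,10) = 1,001 ≠ 1004.

Answer: False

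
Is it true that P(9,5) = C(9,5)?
False

Solution: P(9,5) = 15,120 but C(9,5) = 126; they differ by a factor of 5! = 120, so the statement does not hold.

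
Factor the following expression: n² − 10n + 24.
(n − 4)(n − 6)

Reasoning: Seek roots whose sum is 10 and product is 24: (4, 6). So n² − 10n + 24 = (n − 4)(n − 6).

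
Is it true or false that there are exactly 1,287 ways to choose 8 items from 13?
True

Reasoning: C(13,8) = 1,287.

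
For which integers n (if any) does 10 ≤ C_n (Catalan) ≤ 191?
C_3=5; C_4=14; C_5=42; C_6=132; C_7=429. So valid n = 4, 5, 6.
Final answer: 4, 5, 6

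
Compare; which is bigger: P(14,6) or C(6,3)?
P(14,6)

Explanation: P(14,6)=2,162,160, C(6,3)=20.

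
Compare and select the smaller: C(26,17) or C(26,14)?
C(26,17)

Reasoning: C(26,17)=3,124,550, C(26,14)=9,657,700.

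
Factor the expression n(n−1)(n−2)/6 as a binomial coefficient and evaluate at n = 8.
C(n,3); C(8,3) = 56
n(n−1)(n−2)/6 = n!/(3!(n−3)!) = C(n,3). At n = 8: C(8,3) = 56.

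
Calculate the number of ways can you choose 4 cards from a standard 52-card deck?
270,725

Explanation: C(52,4) = 270,725.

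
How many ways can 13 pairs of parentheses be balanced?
742,900

Solution: Using the Catalan number formula: C_n = C(2n, n) / (n+1)
C_13 = C(26, 13) / (13+1)
     = 10400600 / 14
     = 742,900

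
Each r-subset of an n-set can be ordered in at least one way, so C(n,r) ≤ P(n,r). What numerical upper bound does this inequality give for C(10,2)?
P(10,2) = 10·9 = 90, so C(10,2) ≤ 90. (The bound is loose by a factor of 2! = 2: C(10,2) = 90/2 = 45.)
Final answer: 90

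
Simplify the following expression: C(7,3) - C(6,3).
15

Reasoning: C(7,3) - C(6,3) = C(6,2) = 15.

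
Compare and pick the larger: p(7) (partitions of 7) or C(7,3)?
Pentagonal recurrence p(n) = p(n−1) + p(n−2) − p(n−5) − p(n−7) + …: p(7) = p(6) + p(5) − p(2) − p(0) = 11 + 7 − 2 − 1 = 15; C(7,3) = 35.

Answer: C(7,3)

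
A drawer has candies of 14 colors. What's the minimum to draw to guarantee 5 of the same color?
57
Worst case: 4 of each = 56. One more: 57.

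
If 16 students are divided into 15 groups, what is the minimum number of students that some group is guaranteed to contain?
Pigeonhole: ⌈16/15⌉ = 2.

Answer: 2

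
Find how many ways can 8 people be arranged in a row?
40,320

Solution: Arrangements of 8 distinct objects: 8! = 40,320.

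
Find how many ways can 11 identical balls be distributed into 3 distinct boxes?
78

Explanation: C(11+3-1, 3-1) = C(13, 2) = 78.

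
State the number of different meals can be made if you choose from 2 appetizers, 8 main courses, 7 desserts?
112

Working:
By the multiplication principle: 2 × 8 × 7 = 112.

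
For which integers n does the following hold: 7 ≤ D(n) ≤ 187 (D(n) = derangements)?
4, 5

Working:
Using D(n) = (n−1)[D(n−1) + D(n−2)] with D(1)=0, D(2)=1: D(3)=2; D(4)=9; D(5)=44; D(6)=265. So valid n = 4, 5.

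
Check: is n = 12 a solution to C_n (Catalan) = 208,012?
Yes

Working:
C_12 = C(24,12)/(12+1) = 2,704,156/13 = 208,012, which equals 208,012.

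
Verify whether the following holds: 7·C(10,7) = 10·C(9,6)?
Absorption identity k·C(n,k) = n·C(n-1,k-1). LHS = 7·120 = 840; RHS = 10·84 = 840.
Final answer: True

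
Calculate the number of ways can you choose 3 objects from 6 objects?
20

Explanation: C(6,3) = 6! / (3! × (6-3)!)
         = 6! / (3! × 3!)
         = 20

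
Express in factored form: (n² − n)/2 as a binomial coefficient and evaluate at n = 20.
C(n,2); C(20,2) = 190

Explanation: (n² − n)/2 = n(n−1)/2 = C(n,2). At n = 20: C(20,2) = 190.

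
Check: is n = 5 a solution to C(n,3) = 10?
C(5,3) = 5·4·3/3! = 60/6 = 10, which equals 10.
Final answer: Yes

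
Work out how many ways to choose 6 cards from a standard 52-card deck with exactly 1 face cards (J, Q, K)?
7,896,096

Reasoning: 12 face cards and 40 non-face cards: C(12,1) × C(40,5) = 12 × 658,008 = 7,896,096.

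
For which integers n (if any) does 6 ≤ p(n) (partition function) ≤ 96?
5, 6, 7, 8, 9, 10, 11, 12

Tabulating p(n) via p(n) = p(n−1) + p(n−2) − p(n−5) − p(n−7) + …: p(4)=5; p(5)=7; p(6)=11; p(7)=15; p(8)=22; p(9)=30; p(10)=42; p(11)=56; p(12)=77; p(13)=101. So valid n = 5, 6, 7, 8, 9, 10, 11, 12.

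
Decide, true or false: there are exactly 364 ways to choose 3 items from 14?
True

C(14,3) = 364.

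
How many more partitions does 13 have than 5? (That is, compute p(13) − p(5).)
94

Solution: Pentagonal recurrence p(n) = p(n−1) + p(n−2) − p(n−5) − p(n−7) + …: p(13) = p(12) + p(11) − p(8) − p(6) + p(1) = 77 + 56 − 22 − 11 + 1 = 101.
p(5) = p(4) + p(3) − p(0) = 5 + 3 − 1 = 7.
Difference = 101 − 7 = 94.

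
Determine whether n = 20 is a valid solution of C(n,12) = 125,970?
Yes
C(20,12) = 20·19·18·17·16·15·14·13·12·11·10·9/12! = 60,339,831,552,000/479,001,600 = 125,970, which equals 125,970.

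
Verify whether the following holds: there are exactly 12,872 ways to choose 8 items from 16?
False
C(16,8) = 12,870 ≠ 12872.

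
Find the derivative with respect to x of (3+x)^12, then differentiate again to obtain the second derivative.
132(3+x)^10

Reasoning: First derivative: 12(3+x)^{11}. Second derivative: 12·11·(3+x)^{10} = 132(3+x)^{10}.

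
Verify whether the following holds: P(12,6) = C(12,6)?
False

Explanation: P(12,6) = 665,280 but C(12,6) = 924; they differ by a factor of 6! = 720, so the statement does not hold.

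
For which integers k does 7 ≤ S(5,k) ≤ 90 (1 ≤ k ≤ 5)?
S(5,1)=1; S(5,2)=15; S(5,3)=25; S(5,4)=10; S(5,5)=1. So valid k = 2, 3, 4.

Answer: 2, 3, 4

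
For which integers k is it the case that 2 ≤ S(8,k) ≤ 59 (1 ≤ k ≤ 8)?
7

Reasoning: S(8,1)=1; S(8,2)=127; S(8,3)=966; S(8,4)=1,701; S(8,5)=1,050; S(8,6)=266; S(8,7)=28; S(8,8)=1. So valid k = 7.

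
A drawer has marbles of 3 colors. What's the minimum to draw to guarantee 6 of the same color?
16

Solution: Worst case: 5 of each = 15. One more: 16.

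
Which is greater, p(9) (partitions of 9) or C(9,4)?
Pentagonal recurrence p(n) = p(n−1) + p(n−2) − p(n−5) − p(n−7) + …: p(9) = p(8) + p(7) − p(4) − p(2) = 22 + 15 − 5 − 2 = 30; C(9,4) = 126.
Final answer: C(9,4)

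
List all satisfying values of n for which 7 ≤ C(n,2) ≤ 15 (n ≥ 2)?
C(4,2)=6; C(5,2)=10; C(6,2)=15; C(7,2)=21. So valid n = 5, 6.

Answer: 5, 6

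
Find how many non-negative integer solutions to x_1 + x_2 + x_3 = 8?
45

Solution: C(8+3-1, 3-1) = 45.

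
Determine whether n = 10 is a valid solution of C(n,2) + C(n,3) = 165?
Yes

Explanation: C(10,2) + C(10,3) = 45 + 120 = 165, which equals 165.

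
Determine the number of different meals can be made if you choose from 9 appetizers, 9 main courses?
81

By the multiplication principle: 9 × 9 = 81.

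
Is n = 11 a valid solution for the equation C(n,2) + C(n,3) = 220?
C(11,2) + C(11,3) = 55 + 165 = 220, which equals 220.

Answer: Yes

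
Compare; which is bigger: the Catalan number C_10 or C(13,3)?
C_10

C_10 = C(20,10)/(10+1) = 184,756/11 = 16,796; C(13,3) = 286.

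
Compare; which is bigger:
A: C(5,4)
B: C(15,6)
A=C(5,4)=5, B=C(15,6)=5,005.

Answer: B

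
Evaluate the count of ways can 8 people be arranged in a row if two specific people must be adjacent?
10,080

Solution: Treat pair as unit: (8-1)! arrangements × 2 internal orders = 10,080.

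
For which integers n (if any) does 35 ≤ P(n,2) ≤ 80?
7, 8, 9

P(6,2)=30; P(7,2)=42; P(8,2)=56; P(9,2)=72; P(10,2)=90. So valid n = 7, 8, 9.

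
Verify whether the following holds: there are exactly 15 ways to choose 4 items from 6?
True

C(6,4) = 15.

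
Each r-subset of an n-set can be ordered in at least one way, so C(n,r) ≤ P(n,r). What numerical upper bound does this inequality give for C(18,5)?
1,028,160

Explanation: P(18,5) = 18·17·16·15·14 = 1,028,160, so C(18,5) ≤ 1,028,160. (The bound is loose by a factor of 5! = 120: C(18,5) = 1,028,160/120 = 8,568.)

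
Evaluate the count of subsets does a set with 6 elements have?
64

Reasoning: Each element can be included or excluded: 2^6 = 64.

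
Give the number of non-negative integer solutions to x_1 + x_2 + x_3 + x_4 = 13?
560

Solution: C(13+4-1, 4-1) = 560.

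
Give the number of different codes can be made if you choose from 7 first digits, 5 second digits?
35

Solution: By the multiplication principle: 7 × 5 = 35.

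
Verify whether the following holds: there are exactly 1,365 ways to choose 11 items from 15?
True
C(15,11) = 1,365.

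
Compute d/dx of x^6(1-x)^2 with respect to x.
6x^5(1-x)^2 - 2x^6(1-x)^1

Product rule: 6x^{5}(1-x)^{2} + x^6·(-2)(1-x)^{1}.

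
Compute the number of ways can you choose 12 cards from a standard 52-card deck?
206,379,406,870

Working:
C(52,12) = 206,379,406,870.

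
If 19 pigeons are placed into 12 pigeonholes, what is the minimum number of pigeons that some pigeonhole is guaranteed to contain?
2

Reasoning: Pigeonhole: ⌈19/12⌉ = 2.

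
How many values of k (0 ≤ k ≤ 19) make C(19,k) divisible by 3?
14
Checking C(19,k) mod 3 for k = 0..19: divisible at k = 2, 3, 4, 5, 6, 7, 8, 11, 12, 13, 14, 15, 16, 17. That's 14 values.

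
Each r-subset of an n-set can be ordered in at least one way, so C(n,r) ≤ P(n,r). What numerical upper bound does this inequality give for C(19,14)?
1,013,709,170,073,600

Solution: P(19,14) = 19·18·17·16·15·14·13·12·11·10·9·8·7·6 = 1,013,709,170,073,600, so C(19,14) ≤ 1,013,709,170,073,600. (The bound is loose by a factor of 14! = 87,178,291,200: C(19,14) = 1,013,709,170,073,600/87,178,291,200 = 11,628.)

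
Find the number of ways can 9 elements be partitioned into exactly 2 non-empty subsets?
255

Solution: This equals S(9,2), the Stirling number of the 2nd kind.
Using the Stirling recurrence: S(n,k) = k·S(n-1,k) + S(n-1,k-1)
S(9,2) = 2·S(8,2) + S(8,1)
         = 2·127 + 1
         = 254 + 1
         = 255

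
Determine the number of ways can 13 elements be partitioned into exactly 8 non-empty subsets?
1,899,612

Reasoning: This equals S(13,8), the Stirling number of the 2nd kind.
Using the Stirling recurrence: S(n,k) = k·S(n-1,k) + S(n-1,k-1)
S(13,8) = 8·S(12,8) + S(12,7)
         = 8·159027 + 627396
         = 1272216 + 627396
         = 1,899,612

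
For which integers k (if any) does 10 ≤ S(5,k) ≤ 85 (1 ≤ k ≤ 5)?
2, 3, 4

S(5,1)=1; S(5,2)=15; S(5,3)=25; S(5,4)=10; S(5,5)=1. So valid k = 2, 3, 4.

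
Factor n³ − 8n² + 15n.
n(n − 3)(n − 5)

Solution: n³ − 8n² + 15n = n(n² − 8n + 15) = n(n − 3)(n − 5).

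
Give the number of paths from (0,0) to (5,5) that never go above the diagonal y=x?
42

Counted by the Catalan number C_5: C_5 = C(10,5)/(5+1) = 252/6 = 42.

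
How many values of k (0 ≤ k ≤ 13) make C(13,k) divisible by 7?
Checking C(13,k) mod 7 for k = 0..13: none are divisible by 7. Count = 0.

Answer: 0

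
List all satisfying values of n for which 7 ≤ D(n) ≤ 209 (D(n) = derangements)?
4, 5
Using D(n) = (n−1)[D(n−1) + D(n−2)] with D(1)=0, D(2)=1: D(3)=2; D(4)=9; D(5)=44; D(6)=265. So valid n = 4, 5.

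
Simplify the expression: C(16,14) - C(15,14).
C(16,14) - C(15,14) = C(15,13) = 105.

Answer: 105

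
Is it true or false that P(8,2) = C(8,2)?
False

Explanation: P(8,2) = 56 but C(8,2) = 28; they differ by a factor of 2! = 2, so the statement does not hold.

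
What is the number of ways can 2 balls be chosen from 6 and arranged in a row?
P(6,2) = 6!/(6-2)! = 30.

Answer: 30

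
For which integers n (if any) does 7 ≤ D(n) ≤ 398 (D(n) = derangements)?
Using D(n) = (n−1)[D(n−1) + D(n−2)] with D(1)=0, D(2)=1: D(3)=2; D(4)=9; D(5)=44; D(6)=265; D(7)=1,854. So valid n = 4, 5, 6.

Answer: 4, 5, 6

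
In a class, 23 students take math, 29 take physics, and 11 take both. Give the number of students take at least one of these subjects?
|A∪B| = |A|+|B|-|A∩B| = 23+29-11 = 41.

Answer: 41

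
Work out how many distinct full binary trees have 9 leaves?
1,430

Solution: Using the Catalan number formula: C_n = C(2n, n) / (n+1)
C_8 = C(16, 8) / (8+1)
     = 12870 / 9
     = 1,430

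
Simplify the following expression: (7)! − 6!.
4,320

Explanation: (7)! − 6! = (7)·6! − 6! = (7−1)·6! = 6·6! = 4,320.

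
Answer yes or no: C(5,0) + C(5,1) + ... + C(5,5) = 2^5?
Binomial theorem with x = y = 1: Σ C(5,i) = (1+1)^5 = 2^5 = 32. The statement holds.

Answer: Yes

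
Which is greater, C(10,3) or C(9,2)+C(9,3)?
By Pascal's identity: C(10,3) = C(9,2)+C(9,3) = 120. Equal.
Final answer: Equal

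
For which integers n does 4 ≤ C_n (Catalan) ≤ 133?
3, 4, 5, 6

Reasoning: C_2=2; C_3=5; C_4=14; C_5=42; C_6=132; C_7=429. So valid n = 3, 4, 5, 6.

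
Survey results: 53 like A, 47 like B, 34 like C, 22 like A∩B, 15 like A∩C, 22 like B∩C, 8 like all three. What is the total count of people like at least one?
83

Solution: |A∪B∪C| = 53+47+34-22-15-22+8 = 83.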